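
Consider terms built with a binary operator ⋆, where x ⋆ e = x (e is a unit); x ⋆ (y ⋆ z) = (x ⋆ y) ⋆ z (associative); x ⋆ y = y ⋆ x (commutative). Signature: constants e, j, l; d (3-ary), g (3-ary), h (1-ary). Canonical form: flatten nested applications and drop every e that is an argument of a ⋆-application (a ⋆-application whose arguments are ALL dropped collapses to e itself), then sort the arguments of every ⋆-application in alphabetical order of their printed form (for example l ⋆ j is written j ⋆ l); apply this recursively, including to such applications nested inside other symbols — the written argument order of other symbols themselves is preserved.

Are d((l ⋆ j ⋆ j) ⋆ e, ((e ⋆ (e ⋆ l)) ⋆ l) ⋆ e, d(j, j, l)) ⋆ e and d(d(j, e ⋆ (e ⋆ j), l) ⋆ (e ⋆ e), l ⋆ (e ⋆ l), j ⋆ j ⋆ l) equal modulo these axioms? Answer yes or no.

Answer: no — d(j ⋆ j ⋆ l, l ⋆ l, d(j, j, l)) vs d(d(j, j, l), l ⋆ l, j ⋆ j ⋆ l)

Derivation:
Left:  d((l ⋆ j ⋆ j) ⋆ e, ((e ⋆ (e ⋆ l)) ⋆ l) ⋆ e, d(j, j, l)) ⋆ e
  Inside:  d((l ⋆ j ⋆ j) ⋆ e, ((e ⋆ (e ⋆ l)) ⋆ l) ⋆ e, d(j, j, l))  →  d(j ⋆ j ⋆ l, l ⋆ l, d(j, j, l))
  Drop the unit:  drop e
  Order the arguments:  d(j ⋆ j ⋆ l, l ⋆ l, d(j, j, l))
Right:  d(d(j, e ⋆ (e ⋆ j), l) ⋆ (e ⋆ e), l ⋆ (e ⋆ l), j ⋆ j ⋆ l)
  Focus inside:  d(j, e ⋆ (e ⋆ j), l) ⋆ (e ⋆ e)
  Merge nested applications:  d(j, e ⋆ (e ⋆ j), l) ⋆ e ⋆ e
  Inside:  d(j, e ⋆ (e ⋆ j), l)  →  d(j, j, l)
  Drop the unit:  drop e (×2)
  Sort arguments:  d(j, j, l)
  Put back:  d(d(j, j, l), l ⋆ l, j ⋆ j ⋆ l)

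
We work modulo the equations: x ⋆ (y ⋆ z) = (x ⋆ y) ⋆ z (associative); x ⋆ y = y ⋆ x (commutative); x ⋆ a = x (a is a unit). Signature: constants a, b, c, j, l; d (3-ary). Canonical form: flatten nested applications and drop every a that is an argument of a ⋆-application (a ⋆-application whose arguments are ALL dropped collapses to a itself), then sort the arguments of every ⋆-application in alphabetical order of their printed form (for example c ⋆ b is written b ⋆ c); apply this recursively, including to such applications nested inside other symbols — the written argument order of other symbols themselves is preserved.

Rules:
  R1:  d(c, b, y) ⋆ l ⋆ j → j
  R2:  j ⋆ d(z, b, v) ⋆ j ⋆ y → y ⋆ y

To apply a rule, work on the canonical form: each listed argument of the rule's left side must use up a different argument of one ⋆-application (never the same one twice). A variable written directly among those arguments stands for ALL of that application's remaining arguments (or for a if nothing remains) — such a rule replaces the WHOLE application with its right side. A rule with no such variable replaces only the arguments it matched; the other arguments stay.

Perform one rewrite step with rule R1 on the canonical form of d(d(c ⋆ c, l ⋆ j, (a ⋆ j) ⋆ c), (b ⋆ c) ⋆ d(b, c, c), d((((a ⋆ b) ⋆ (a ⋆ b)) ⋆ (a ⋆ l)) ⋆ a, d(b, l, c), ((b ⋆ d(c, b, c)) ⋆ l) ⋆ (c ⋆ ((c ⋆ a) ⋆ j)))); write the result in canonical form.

Canonical form:  d(d(c ⋆ c, j ⋆ l, c ⋆ j), b ⋆ c ⋆ d(b, c, c), d(b ⋆ b ⋆ l, d(b, l, c), b ⋆ c ⋆ c ⋆ d(c, b, c) ⋆ j ⋆ l))
Match R1:  consume d(c, b, c), j, l;  y := c
Result:  d(d(c ⋆ c, j ⋆ l, c ⋆ j), b ⋆ c ⋆ d(b, c, c), d(b ⋆ b ⋆ l, d(b, l, c), b ⋆ c ⋆ c ⋆ j))

Answer: d(d(c ⋆ c, j ⋆ l, c ⋆ j), b ⋆ c ⋆ d(b, c, c), d(b ⋆ b ⋆ l, d(b, l, c), b ⋆ c ⋆ c ⋆ j))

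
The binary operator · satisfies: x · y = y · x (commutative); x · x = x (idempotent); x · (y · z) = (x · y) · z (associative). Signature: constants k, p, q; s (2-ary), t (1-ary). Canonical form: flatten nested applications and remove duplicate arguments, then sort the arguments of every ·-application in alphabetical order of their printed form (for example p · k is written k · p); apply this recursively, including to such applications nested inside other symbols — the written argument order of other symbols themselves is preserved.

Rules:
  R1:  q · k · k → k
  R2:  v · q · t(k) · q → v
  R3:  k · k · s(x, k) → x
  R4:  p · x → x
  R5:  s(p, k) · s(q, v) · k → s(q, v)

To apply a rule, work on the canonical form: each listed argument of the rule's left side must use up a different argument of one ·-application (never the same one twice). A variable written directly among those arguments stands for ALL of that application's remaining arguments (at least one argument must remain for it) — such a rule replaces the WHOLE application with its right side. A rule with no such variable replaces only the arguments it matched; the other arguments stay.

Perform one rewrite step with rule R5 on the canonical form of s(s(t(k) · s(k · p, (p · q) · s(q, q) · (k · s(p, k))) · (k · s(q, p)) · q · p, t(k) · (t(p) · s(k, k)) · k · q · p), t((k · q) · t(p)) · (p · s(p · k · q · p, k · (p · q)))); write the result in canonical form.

Canonical form:  s(s(k · p · q · s(k · p, k · p · q · s(p, k) · s(q, q)) · s(q, p) · t(k), k · p · q · s(k, k) · t(k) · t(p)), p · s(k · p · q, k · p · q) · t(k · q · t(p)))
Match R5:  consume k, s(p, k), s(q, q);  v := q
Giving:  s(s(k · p · q · s(k · p, p · q · s(q, q)) · s(q, p) · t(k), k · p · q · s(k, k) · t(k) · t(p)), p · s(k · p · q, k · p · q) · t(k · q · t(p)))

Answer: s(s(k · p · q · s(k · p, p · q · s(q, q)) · s(q, p) · t(k), k · p · q · s(k, k) · t(k) · t(p)), p · s(k · p · q, k · p · q) · t(k · q · t(p)))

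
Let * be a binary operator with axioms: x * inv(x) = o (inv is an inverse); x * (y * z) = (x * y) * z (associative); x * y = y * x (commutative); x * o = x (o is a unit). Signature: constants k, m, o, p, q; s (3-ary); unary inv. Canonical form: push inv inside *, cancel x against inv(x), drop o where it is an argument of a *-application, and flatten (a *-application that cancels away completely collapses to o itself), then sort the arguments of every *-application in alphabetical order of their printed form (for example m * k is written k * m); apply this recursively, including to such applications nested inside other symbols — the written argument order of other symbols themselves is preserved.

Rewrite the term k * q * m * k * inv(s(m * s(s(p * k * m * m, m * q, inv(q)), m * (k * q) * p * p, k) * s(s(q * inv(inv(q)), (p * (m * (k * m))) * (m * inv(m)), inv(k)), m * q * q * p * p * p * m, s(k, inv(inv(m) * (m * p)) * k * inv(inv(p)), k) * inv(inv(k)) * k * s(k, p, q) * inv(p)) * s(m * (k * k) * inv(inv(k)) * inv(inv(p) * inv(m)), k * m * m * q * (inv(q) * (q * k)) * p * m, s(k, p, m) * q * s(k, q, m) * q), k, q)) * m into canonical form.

Answer: inv(s(m * s(k * k * k * m * m * p, k * k * m * m * m * p * q, q * q * s(k, p, m) * s(k, q, m)) * s(s(k * m * m * p, m * q, inv(q)), k * m * p * p * q, k) * s(s(q * q, k * m * m * p, inv(k)), m * m * p * p * p * q * q, inv(p) * k * k * s(k, k, k) * s(k, p, q)), k, q)) * k * k * m * m * q

Derivation:
Push inv inside:  distribute inv over * and collapse double inv
Collect:  k * k * q * m * m * inv(s(m * s(k * k * k * m * m * p, k * k * m * m * m * p * q, q * q * s(k, p, m) * s(k, q, m)) * s(s(k * m * m * p, m * q, inv(q)), k * m * p * p * q, k) * s(s(q * q, k * m * m * p, inv(k)), m * m * p * p * p * q * q, inv(p) * k * k * s(k, k, k) * s(k, p, q)), k, q))
Order the arguments:  inv(s(m * s(k * k * k * m * m * p, k * k * m * m * m * p * q, q * q * s(k, p, m) * s(k, q, m)) * s(s(k * m * m * p, m * q, inv(q)), k * m * p * p * q, k) * s(s(q * q, k * m * m * p, inv(k)), m * m * p * p * p * q * q, inv(p) * k * k * s(k, k, k) * s(k, p, q)), k, q)) * k * k * m * m * q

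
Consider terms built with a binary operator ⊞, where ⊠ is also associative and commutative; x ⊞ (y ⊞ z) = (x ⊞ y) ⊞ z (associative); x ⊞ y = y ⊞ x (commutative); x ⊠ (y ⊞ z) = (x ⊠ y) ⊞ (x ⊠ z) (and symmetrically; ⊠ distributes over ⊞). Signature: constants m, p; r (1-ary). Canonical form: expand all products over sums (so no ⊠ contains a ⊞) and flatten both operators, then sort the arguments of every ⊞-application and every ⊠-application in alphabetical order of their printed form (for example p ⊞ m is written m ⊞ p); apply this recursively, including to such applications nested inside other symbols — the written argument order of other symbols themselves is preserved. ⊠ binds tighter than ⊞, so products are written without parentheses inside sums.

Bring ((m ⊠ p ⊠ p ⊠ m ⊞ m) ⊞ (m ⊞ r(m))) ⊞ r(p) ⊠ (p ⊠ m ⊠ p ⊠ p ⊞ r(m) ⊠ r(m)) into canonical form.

Answer: m ⊞ m ⊞ m ⊠ m ⊠ p ⊠ p ⊞ m ⊠ p ⊠ p ⊠ p ⊠ r(p) ⊞ r(m) ⊞ r(m) ⊠ r(m) ⊠ r(p)

Derivation:
Expand:  m ⊠ m ⊠ p ⊠ p ⊞ m ⊞ m ⊞ r(m) ⊞ m ⊠ p ⊠ p ⊠ p ⊠ r(p) ⊞ r(m) ⊠ r(m) ⊠ r(p)
Sort:  m ⊞ m ⊞ m ⊠ m ⊠ p ⊠ p ⊞ m ⊠ p ⊠ p ⊠ p ⊠ r(p) ⊞ r(m) ⊞ r(m) ⊠ r(m) ⊠ r(p)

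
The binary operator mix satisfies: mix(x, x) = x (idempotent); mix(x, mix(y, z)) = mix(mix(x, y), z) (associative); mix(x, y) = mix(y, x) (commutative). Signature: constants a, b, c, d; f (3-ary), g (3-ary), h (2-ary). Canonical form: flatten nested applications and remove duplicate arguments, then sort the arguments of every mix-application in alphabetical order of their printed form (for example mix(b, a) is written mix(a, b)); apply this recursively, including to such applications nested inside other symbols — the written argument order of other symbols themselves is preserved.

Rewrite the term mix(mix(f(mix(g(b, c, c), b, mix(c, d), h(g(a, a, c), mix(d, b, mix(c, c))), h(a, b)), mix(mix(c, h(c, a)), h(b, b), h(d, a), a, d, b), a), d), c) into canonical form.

Answer: mix(c, d, f(mix(b, c, d, g(b, c, c), h(a, b), h(g(a, a, c), mix(b, c, d))), mix(a, b, c, d, h(b, b), h(c, a), h(d, a)), a))

Derivation:
Merge nested applications:  mix(f(mix(g(b, c, c), b, mix(c, d), h(g(a, a, c), mix(d, b, mix(c, c))), h(a, b)), mix(mix(c, h(c, a)), h(b, b), h(d, a), a, d, b), a), d, c)
Inside:  f(mix(g(b, c, c), b, mix(c, d), h(g(a, a, c), mix(d, b, mix(c, c))), h(a, b)), mix(mix(c, h(c, a)), h(b, b), h(d, a), a, d, b), a)  →  f(mix(b, c, d, g(b, c, c), h(a, b), h(g(a, a, c), mix(b, c, d))), mix(a, b, c, d, h(b, b), h(c, a), h(d, a)), a)
Sort:  mix(c, d, f(mix(b, c, d, g(b, c, c), h(a, b), h(g(a, a, c), mix(b, c, d))), mix(a, b, c, d, h(b, b), h(c, a), h(d, a)), a))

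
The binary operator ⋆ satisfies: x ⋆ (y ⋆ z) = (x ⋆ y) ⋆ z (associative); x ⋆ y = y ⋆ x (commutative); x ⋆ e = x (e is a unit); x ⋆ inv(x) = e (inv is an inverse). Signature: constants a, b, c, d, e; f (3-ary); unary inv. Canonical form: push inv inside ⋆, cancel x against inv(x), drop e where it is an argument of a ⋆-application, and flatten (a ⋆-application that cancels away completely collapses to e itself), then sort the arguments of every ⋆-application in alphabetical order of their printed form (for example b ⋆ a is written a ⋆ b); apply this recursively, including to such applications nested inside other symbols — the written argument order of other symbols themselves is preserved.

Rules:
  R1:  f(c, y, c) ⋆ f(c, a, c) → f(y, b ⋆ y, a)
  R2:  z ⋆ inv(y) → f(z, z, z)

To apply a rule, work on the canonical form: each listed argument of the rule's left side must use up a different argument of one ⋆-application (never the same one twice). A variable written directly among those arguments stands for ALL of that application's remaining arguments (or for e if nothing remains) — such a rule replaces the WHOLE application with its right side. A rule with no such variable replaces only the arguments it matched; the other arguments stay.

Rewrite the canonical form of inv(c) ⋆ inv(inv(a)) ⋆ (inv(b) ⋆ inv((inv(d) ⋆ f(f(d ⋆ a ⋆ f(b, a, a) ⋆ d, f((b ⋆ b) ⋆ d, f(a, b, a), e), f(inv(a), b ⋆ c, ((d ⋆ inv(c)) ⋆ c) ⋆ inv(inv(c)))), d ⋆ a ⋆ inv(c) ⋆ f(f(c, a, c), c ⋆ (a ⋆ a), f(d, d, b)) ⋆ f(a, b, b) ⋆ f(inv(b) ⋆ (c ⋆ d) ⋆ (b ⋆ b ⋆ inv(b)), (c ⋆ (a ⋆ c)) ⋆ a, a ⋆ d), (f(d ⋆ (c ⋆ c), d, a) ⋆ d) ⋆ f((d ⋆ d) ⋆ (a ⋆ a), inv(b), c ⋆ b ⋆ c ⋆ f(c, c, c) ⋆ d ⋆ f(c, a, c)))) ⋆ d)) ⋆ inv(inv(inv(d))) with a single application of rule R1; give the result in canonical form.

Answer: a ⋆ inv(b) ⋆ inv(c) ⋆ inv(d) ⋆ inv(f(f(a ⋆ d ⋆ d ⋆ f(b, a, a), f(b ⋆ b ⋆ d, f(a, b, a), e), f(inv(a), b ⋆ c, c ⋆ d)), a ⋆ d ⋆ f(a, b, b) ⋆ f(c ⋆ d, a ⋆ a ⋆ c ⋆ c, a ⋆ d) ⋆ f(f(c, a, c), a ⋆ a ⋆ c, f(d, d, b)) ⋆ inv(c), d ⋆ f(a ⋆ a ⋆ d ⋆ d, inv(b), b ⋆ c ⋆ c ⋆ d ⋆ f(c, b ⋆ c, a)) ⋆ f(c ⋆ c ⋆ d, d, a)))

Derivation:
Canonical form:  a ⋆ inv(b) ⋆ inv(c) ⋆ inv(d) ⋆ inv(f(f(a ⋆ d ⋆ d ⋆ f(b, a, a), f(b ⋆ b ⋆ d, f(a, b, a), e), f(inv(a), b ⋆ c, c ⋆ d)), a ⋆ d ⋆ f(a, b, b) ⋆ f(c ⋆ d, a ⋆ a ⋆ c ⋆ c, a ⋆ d) ⋆ f(f(c, a, c), a ⋆ a ⋆ c, f(d, d, b)) ⋆ inv(c), d ⋆ f(a ⋆ a ⋆ d ⋆ d, inv(b), b ⋆ c ⋆ c ⋆ d ⋆ f(c, a, c) ⋆ f(c, c, c)) ⋆ f(c ⋆ c ⋆ d, d, a)))
Apply R1:  consuming f(c, a, c), f(c, c, c);  y := c
Giving:  a ⋆ inv(b) ⋆ inv(c) ⋆ inv(d) ⋆ inv(f(f(a ⋆ d ⋆ d ⋆ f(b, a, a), f(b ⋆ b ⋆ d, f(a, b, a), e), f(inv(a), b ⋆ c, c ⋆ d)), a ⋆ d ⋆ f(a, b, b) ⋆ f(c ⋆ d, a ⋆ a ⋆ c ⋆ c, a ⋆ d) ⋆ f(f(c, a, c), a ⋆ a ⋆ c, f(d, d, b)) ⋆ inv(c), d ⋆ f(a ⋆ a ⋆ d ⋆ d, inv(b), b ⋆ c ⋆ c ⋆ d ⋆ f(c, b ⋆ c, a)) ⋆ f(c ⋆ c ⋆ d, d, a)))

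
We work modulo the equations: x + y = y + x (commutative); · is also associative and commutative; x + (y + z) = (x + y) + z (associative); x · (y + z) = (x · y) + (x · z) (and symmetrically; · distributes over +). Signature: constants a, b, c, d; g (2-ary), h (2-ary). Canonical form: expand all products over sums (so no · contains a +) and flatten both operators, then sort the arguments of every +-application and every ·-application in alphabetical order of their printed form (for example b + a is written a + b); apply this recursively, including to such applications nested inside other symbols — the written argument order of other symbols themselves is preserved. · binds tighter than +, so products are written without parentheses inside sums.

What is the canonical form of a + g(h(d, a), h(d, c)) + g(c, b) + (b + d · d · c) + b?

Answer: a + b + b + c · d · d + g(c, b) + g(h(d, a), h(d, c))

Derivation:
Flatten:  a + g(h(d, a), h(d, c)) + g(c, b) + b + c · d · d + b
Order the arguments:  a + b + b + c · d · d + g(c, b) + g(h(d, a), h(d, c))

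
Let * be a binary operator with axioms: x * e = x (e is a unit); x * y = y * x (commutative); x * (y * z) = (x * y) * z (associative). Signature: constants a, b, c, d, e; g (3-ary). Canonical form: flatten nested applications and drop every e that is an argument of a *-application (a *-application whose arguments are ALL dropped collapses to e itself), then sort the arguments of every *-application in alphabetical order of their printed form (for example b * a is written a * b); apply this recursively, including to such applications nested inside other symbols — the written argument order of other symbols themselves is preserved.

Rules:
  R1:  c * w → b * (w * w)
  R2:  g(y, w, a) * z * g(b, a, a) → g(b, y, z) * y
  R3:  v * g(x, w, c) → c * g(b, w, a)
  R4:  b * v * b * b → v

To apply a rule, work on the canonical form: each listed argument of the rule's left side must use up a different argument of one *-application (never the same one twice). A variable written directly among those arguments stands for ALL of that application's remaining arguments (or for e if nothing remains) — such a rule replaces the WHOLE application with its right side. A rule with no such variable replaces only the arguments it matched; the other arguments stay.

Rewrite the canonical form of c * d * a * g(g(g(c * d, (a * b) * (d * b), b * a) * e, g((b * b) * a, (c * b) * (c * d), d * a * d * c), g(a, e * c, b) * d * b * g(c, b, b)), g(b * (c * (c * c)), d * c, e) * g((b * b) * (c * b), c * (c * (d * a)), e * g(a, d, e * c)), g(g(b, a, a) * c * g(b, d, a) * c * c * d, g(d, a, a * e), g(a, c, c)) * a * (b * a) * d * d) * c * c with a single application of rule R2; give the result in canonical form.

Canonical form:  a * c * c * c * d * g(g(g(c * d, a * b * b * d, a * b), g(a * b * b, b * c * c * d, a * c * d * d), b * d * g(a, c, b) * g(c, b, b)), g(b * b * b * c, a * c * c * d, g(a, d, c)) * g(b * c * c * c, c * d, e), a * a * b * d * d * g(c * c * c * d * g(b, a, a) * g(b, d, a), g(d, a, a), g(a, c, c)))
Apply R2:  consuming g(b, a, a), g(b, d, a);  w := d, y := b, z := c * c * c * d
Every leftover argument binds to the variable; the entire application is replaced.
Giving:  a * c * c * c * d * g(g(g(c * d, a * b * b * d, a * b), g(a * b * b, b * c * c * d, a * c * d * d), b * d * g(a, c, b) * g(c, b, b)), g(b * b * b * c, a * c * c * d, g(a, d, c)) * g(b * c * c * c, c * d, e), a * a * b * d * d * g(b * g(b, b, c * c * c * d), g(d, a, a), g(a, c, c)))

Answer: a * c * c * c * d * g(g(g(c * d, a * b * b * d, a * b), g(a * b * b, b * c * c * d, a * c * d * d), b * d * g(a, c, b) * g(c, b, b)), g(b * b * b * c, a * c * c * d, g(a, d, c)) * g(b * c * c * c, c * d, e), a * a * b * d * d * g(b * g(b, b, c * c * c * d), g(d, a, a), g(a, c, c)))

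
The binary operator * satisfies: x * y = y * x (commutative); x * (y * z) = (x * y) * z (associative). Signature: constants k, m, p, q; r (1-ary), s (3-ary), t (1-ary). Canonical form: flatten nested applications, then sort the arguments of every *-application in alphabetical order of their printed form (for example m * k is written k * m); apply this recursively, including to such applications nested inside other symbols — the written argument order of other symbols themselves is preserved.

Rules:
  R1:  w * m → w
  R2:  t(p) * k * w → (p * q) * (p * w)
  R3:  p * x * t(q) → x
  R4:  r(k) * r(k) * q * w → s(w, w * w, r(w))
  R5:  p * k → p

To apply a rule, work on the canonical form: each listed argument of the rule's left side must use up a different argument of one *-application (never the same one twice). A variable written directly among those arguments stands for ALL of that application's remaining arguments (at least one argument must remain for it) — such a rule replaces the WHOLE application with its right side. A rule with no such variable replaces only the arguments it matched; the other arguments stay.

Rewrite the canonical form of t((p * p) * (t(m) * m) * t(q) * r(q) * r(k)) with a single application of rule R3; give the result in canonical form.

Answer: t(m * p * r(k) * r(q) * t(m))

Derivation:
Canonical form:  t(m * p * p * r(k) * r(q) * t(m) * t(q))
R3 matches:  uses p, t(q);  x := m * p * r(k) * r(q) * t(m)
The variable takes the whole remainder — replace the entire application.
New term:  t(m * p * r(k) * r(q) * t(m))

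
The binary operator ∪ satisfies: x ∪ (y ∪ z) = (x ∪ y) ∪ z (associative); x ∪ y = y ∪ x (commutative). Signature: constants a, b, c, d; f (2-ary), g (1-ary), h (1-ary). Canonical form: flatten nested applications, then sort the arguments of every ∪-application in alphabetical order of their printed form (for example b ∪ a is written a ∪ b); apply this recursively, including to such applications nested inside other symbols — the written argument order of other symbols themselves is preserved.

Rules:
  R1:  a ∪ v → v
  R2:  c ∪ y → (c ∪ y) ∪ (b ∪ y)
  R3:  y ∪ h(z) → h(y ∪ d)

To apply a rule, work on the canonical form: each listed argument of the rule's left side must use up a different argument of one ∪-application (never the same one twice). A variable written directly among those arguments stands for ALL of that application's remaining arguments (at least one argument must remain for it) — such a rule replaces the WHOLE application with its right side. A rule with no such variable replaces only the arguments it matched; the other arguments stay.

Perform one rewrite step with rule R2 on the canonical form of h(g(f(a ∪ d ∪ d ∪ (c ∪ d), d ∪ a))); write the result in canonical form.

Answer: h(g(f(a ∪ a ∪ b ∪ c ∪ d ∪ d ∪ d ∪ d ∪ d ∪ d, a ∪ d)))

Derivation:
Canonical form:  h(g(f(a ∪ c ∪ d ∪ d ∪ d, a ∪ d)))
R2 matches:  uses c;  y := a ∪ d ∪ d ∪ d
The variable takes the whole remainder — replace the entire application.
Giving:  h(g(f(a ∪ a ∪ b ∪ c ∪ d ∪ d ∪ d ∪ d ∪ d ∪ d, a ∪ d)))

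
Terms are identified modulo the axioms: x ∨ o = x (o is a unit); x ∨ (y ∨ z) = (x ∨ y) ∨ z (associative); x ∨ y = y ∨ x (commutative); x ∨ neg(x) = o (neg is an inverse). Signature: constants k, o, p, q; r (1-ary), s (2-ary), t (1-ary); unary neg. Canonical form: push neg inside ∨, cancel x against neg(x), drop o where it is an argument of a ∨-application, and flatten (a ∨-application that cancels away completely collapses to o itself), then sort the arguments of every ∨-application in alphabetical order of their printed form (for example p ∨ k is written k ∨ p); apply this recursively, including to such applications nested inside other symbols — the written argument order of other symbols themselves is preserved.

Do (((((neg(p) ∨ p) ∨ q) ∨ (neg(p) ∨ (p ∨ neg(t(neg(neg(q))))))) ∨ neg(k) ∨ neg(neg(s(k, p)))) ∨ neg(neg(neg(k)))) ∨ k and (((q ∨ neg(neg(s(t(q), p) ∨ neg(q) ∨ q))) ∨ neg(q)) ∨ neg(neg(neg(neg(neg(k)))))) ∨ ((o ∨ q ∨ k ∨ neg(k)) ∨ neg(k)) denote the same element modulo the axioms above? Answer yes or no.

Left:  (((((neg(p) ∨ p) ∨ q) ∨ (neg(p) ∨ (p ∨ neg(t(neg(neg(q))))))) ∨ neg(k) ∨ neg(neg(s(k, p)))) ∨ neg(neg(neg(k)))) ∨ k
  Push neg inside:  distribute neg over ∨ and collapse double neg
  Cancel inverse pairs:  p cancels
  Collect:  q ∨ neg(t(q)) ∨ neg(k) ∨ s(k, p)
  Sort:  neg(k) ∨ neg(t(q)) ∨ q ∨ s(k, p)
Right:  (((q ∨ neg(neg(s(t(q), p) ∨ neg(q) ∨ q))) ∨ neg(q)) ∨ neg(neg(neg(neg(neg(k)))))) ∨ ((o ∨ q ∨ k ∨ neg(k)) ∨ neg(k))
  Push neg inside:  distribute neg over ∨ and collapse double neg
  Collect terms:  q ∨ s(t(q), p) ∨ neg(k) ∨ neg(k)
  Sort:  neg(k) ∨ neg(k) ∨ q ∨ s(t(q), p)

Answer: no — neg(k) ∨ neg(t(q)) ∨ q ∨ s(k, p) vs neg(k) ∨ neg(k) ∨ q ∨ s(t(q), p)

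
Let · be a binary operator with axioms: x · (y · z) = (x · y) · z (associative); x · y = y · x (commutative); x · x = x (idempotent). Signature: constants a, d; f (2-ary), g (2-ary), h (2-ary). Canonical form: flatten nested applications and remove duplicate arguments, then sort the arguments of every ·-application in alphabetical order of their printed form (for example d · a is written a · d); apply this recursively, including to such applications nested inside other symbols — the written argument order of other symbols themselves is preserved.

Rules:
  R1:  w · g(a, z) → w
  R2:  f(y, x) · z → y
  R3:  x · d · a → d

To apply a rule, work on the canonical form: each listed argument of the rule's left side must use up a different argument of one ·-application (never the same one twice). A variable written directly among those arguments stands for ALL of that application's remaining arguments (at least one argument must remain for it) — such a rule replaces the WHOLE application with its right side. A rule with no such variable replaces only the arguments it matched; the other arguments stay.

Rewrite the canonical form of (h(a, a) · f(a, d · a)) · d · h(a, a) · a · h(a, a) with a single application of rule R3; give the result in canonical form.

Canonical form:  a · d · f(a, a · d) · h(a, a)
Match R3:  consume a, d;  x := f(a, a · d) · h(a, a)
The extension variable absorbs all remaining arguments, so the whole application is rewritten.
Giving:  d

Answer: d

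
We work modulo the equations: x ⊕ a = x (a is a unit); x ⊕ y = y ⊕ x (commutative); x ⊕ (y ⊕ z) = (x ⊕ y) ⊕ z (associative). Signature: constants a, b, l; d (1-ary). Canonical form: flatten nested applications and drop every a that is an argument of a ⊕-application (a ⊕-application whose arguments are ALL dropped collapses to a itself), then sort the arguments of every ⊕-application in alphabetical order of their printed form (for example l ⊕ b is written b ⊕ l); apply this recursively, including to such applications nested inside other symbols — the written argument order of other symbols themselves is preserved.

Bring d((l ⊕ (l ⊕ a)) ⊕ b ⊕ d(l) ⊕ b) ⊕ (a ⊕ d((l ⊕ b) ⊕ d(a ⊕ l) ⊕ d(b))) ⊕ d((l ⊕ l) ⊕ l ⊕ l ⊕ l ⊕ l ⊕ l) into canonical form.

Merge nested applications:  d((l ⊕ (l ⊕ a)) ⊕ b ⊕ d(l) ⊕ b) ⊕ a ⊕ d((l ⊕ b) ⊕ d(a ⊕ l) ⊕ d(b)) ⊕ d((l ⊕ l) ⊕ l ⊕ l ⊕ l ⊕ l ⊕ l)
Simplify inside:  d((l ⊕ (l ⊕ a)) ⊕ b ⊕ d(l) ⊕ b)  →  d(b ⊕ b ⊕ d(l) ⊕ l ⊕ l)
Inside:  d((l ⊕ b) ⊕ d(a ⊕ l) ⊕ d(b))  →  d(b ⊕ d(b) ⊕ d(l) ⊕ l)
Simplify inside:  d((l ⊕ l) ⊕ l ⊕ l ⊕ l ⊕ l ⊕ l)  →  d(l ⊕ l ⊕ l ⊕ l ⊕ l ⊕ l ⊕ l)
Drop the unit:  drop a
Sort arguments:  d(b ⊕ b ⊕ d(l) ⊕ l ⊕ l) ⊕ d(b ⊕ d(b) ⊕ d(l) ⊕ l) ⊕ d(l ⊕ l ⊕ l ⊕ l ⊕ l ⊕ l ⊕ l)

Answer: d(b ⊕ b ⊕ d(l) ⊕ l ⊕ l) ⊕ d(b ⊕ d(b) ⊕ d(l) ⊕ l) ⊕ d(l ⊕ l ⊕ l ⊕ l ⊕ l ⊕ l ⊕ l)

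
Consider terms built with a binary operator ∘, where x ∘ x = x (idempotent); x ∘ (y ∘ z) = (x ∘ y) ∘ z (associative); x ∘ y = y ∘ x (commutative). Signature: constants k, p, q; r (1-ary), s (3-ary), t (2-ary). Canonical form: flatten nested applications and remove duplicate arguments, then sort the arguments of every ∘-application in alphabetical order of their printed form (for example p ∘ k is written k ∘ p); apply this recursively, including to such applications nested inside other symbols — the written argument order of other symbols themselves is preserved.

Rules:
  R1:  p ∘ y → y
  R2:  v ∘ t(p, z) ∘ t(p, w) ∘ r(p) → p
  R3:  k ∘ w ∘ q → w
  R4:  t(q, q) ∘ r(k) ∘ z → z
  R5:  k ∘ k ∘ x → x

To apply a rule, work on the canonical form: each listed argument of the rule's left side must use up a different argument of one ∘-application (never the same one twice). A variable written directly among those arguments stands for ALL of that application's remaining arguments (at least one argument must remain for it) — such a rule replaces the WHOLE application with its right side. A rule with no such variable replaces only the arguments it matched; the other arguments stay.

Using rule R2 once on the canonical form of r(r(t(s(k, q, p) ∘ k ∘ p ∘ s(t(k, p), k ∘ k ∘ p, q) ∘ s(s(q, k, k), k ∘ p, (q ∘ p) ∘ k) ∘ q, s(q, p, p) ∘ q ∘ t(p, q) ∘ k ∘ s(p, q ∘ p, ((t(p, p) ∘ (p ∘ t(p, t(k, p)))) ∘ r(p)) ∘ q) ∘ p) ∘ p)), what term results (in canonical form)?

Answer: r(r(p ∘ t(k ∘ p ∘ q ∘ s(k, q, p) ∘ s(s(q, k, k), k ∘ p, k ∘ p ∘ q) ∘ s(t(k, p), k ∘ p, q), k ∘ p ∘ q ∘ s(p, p ∘ q, p) ∘ s(q, p, p) ∘ t(p, q))))

Derivation:
Canonical form:  r(r(p ∘ t(k ∘ p ∘ q ∘ s(k, q, p) ∘ s(s(q, k, k), k ∘ p, k ∘ p ∘ q) ∘ s(t(k, p), k ∘ p, q), k ∘ p ∘ q ∘ s(p, p ∘ q, p ∘ q ∘ r(p) ∘ t(p, p) ∘ t(p, t(k, p))) ∘ s(q, p, p) ∘ t(p, q))))
R2 matches:  uses r(p), t(p, p), t(p, t(k, p));  v := p ∘ q, w := t(k, p), z := p
Every leftover argument binds to the variable; the entire application is replaced.
New term:  r(r(p ∘ t(k ∘ p ∘ q ∘ s(k, q, p) ∘ s(s(q, k, k), k ∘ p, k ∘ p ∘ q) ∘ s(t(k, p), k ∘ p, q), k ∘ p ∘ q ∘ s(p, p ∘ q, p) ∘ s(q, p, p) ∘ t(p, q))))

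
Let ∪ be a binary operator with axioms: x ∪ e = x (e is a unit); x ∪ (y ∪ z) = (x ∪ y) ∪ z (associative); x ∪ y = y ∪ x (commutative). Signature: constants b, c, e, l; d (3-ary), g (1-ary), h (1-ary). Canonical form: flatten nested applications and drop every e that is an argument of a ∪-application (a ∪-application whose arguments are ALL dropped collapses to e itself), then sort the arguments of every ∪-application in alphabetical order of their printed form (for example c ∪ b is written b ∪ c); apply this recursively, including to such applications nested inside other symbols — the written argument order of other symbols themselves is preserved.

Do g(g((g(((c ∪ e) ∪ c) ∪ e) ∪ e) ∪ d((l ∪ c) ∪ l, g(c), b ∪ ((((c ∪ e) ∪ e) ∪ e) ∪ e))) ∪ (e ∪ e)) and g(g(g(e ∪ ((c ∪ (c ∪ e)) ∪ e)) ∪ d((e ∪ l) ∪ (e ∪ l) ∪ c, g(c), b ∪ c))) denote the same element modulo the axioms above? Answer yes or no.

Answer: yes — both canonical forms are g(g(d(c ∪ l ∪ l, g(c), b ∪ c) ∪ g(c ∪ c)))

Derivation:
Left:  g(g((g(((c ∪ e) ∪ c) ∪ e) ∪ e) ∪ d((l ∪ c) ∪ l, g(c), b ∪ ((((c ∪ e) ∪ e) ∪ e) ∪ e))) ∪ (e ∪ e))
  Descend into:  g((g(((c ∪ e) ∪ c) ∪ e) ∪ e) ∪ d((l ∪ c) ∪ l, g(c), b ∪ ((((c ∪ e) ∪ e) ∪ e) ∪ e))) ∪ (e ∪ e)
  Flatten:  g((g(((c ∪ e) ∪ c) ∪ e) ∪ e) ∪ d((l ∪ c) ∪ l, g(c), b ∪ ((((c ∪ e) ∪ e) ∪ e) ∪ e))) ∪ e ∪ e
  Canonicalize subterm:  g((g(((c ∪ e) ∪ c) ∪ e) ∪ e) ∪ d((l ∪ c) ∪ l, g(c), b ∪ ((((c ∪ e) ∪ e) ∪ e) ∪ e)))  →  g(d(c ∪ l ∪ l, g(c), b ∪ c) ∪ g(c ∪ c))
  Unit:  drop e (×2)
  Order the arguments:  g(d(c ∪ l ∪ l, g(c), b ∪ c) ∪ g(c ∪ c))
  Reassemble:  g(g(d(c ∪ l ∪ l, g(c), b ∪ c) ∪ g(c ∪ c)))
Right:  g(g(g(e ∪ ((c ∪ (c ∪ e)) ∪ e)) ∪ d((e ∪ l) ∪ (e ∪ l) ∪ c, g(c), b ∪ c)))
  Descend into:  g(e ∪ ((c ∪ (c ∪ e)) ∪ e)) ∪ d((e ∪ l) ∪ (e ∪ l) ∪ c, g(c), b ∪ c)
  Canonicalize subterm:  g(e ∪ ((c ∪ (c ∪ e)) ∪ e))  →  g(c ∪ c)
  Inside:  d((e ∪ l) ∪ (e ∪ l) ∪ c, g(c), b ∪ c)  →  d(c ∪ l ∪ l, g(c), b ∪ c)
  Sort arguments:  d(c ∪ l ∪ l, g(c), b ∪ c) ∪ g(c ∪ c)
  Reassemble:  g(g(d(c ∪ l ∪ l, g(c), b ∪ c) ∪ g(c ∪ c)))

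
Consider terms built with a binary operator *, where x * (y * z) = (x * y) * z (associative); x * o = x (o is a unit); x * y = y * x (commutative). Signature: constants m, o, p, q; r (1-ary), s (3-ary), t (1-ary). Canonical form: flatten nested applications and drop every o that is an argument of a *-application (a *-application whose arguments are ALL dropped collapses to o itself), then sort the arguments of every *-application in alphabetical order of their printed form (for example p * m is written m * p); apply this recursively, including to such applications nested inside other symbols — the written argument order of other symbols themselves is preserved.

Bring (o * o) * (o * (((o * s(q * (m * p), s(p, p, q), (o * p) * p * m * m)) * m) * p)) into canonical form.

Answer: m * p * s(m * p * q, s(p, p, q), m * m * p * p)

Derivation:
Merge nested applications:  o * o * o * o * s(q * (m * p), s(p, p, q), (o * p) * p * m * m) * m * p
Canonicalize subterm:  s(q * (m * p), s(p, p, q), (o * p) * p * m * m)  →  s(m * p * q, s(p, p, q), m * m * p * p)
Drop the unit:  drop o (×4)
Order the arguments:  m * p * s(m * p * q, s(p, p, q), m * m * p * p)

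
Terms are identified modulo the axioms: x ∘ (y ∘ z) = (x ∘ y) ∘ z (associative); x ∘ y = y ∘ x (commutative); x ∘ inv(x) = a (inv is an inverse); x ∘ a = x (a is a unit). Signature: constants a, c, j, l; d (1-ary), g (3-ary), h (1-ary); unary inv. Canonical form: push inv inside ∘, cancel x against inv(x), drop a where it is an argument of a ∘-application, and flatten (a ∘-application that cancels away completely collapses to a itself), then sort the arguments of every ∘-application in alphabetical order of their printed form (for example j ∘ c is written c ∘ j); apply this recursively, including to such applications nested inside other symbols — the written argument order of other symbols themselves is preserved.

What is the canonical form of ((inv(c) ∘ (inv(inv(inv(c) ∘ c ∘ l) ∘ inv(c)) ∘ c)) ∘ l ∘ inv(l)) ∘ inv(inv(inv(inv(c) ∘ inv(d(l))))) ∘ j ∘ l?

Push inv inside:  distribute inv over ∘ and collapse double inv
Collect:  c ∘ c ∘ l ∘ l ∘ d(l) ∘ j
Order the arguments:  c ∘ c ∘ d(l) ∘ j ∘ l ∘ l

Answer: c ∘ c ∘ d(l) ∘ j ∘ l ∘ l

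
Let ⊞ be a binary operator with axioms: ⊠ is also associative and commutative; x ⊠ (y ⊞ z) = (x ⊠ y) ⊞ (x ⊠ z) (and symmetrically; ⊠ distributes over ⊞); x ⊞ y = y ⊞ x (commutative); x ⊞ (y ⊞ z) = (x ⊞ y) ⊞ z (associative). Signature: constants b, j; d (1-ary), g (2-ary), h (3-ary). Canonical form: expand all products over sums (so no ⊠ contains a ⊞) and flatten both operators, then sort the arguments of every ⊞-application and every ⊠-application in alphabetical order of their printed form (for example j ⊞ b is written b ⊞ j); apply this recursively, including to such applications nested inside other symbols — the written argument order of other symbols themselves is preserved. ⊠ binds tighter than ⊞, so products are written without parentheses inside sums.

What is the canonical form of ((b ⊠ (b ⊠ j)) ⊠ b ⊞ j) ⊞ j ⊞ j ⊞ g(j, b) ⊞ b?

Answer: b ⊞ b ⊠ b ⊠ b ⊠ j ⊞ g(j, b) ⊞ j ⊞ j ⊞ j

Derivation:
Merge nested applications:  b ⊠ b ⊠ b ⊠ j ⊞ j ⊞ j ⊞ j ⊞ g(j, b) ⊞ b
Order the arguments:  b ⊞ b ⊠ b ⊠ b ⊠ j ⊞ g(j, b) ⊞ j ⊞ j ⊞ j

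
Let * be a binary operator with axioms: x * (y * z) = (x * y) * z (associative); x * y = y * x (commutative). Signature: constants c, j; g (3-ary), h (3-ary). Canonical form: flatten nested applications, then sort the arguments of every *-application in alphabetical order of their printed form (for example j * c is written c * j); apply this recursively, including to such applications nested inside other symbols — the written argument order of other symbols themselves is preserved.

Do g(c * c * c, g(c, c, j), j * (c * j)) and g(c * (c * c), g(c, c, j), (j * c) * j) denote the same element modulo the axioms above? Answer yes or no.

Answer: yes — both canonical forms are g(c * c * c, g(c, c, j), c * j * j)

Derivation:
Left:  g(c * c * c, g(c, c, j), j * (c * j))
  Descend into:  j * (c * j)
  Un-nest:  j * c * j
  Sort:  c * j * j
  Rebuild:  g(c * c * c, g(c, c, j), c * j * j)
Right:  g(c * (c * c), g(c, c, j), (j * c) * j)
  Focus inside:  (j * c) * j
  Merge nested applications:  j * c * j
  Sort:  c * j * j
  Put back:  g(c * c * c, g(c, c, j), c * j * j)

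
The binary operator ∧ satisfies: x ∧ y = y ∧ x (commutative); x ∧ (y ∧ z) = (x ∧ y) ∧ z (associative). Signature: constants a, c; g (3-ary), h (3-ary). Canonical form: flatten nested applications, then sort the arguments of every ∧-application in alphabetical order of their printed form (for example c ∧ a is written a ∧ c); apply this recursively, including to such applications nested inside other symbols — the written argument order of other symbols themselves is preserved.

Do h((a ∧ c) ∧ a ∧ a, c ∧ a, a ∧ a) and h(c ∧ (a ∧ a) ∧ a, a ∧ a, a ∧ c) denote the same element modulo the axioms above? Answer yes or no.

Answer: no — h(a ∧ a ∧ a ∧ c, a ∧ c, a ∧ a) vs h(a ∧ a ∧ a ∧ c, a ∧ a, a ∧ c)

Derivation:
Left:  h((a ∧ c) ∧ a ∧ a, c ∧ a, a ∧ a)
  Focus inside:  (a ∧ c) ∧ a ∧ a
  Un-nest:  a ∧ c ∧ a ∧ a
  Order the arguments:  a ∧ a ∧ a ∧ c
  Rebuild:  h(a ∧ a ∧ a ∧ c, a ∧ c, a ∧ a)
Right:  h(c ∧ (a ∧ a) ∧ a, a ∧ a, a ∧ c)
  Work inside:  c ∧ (a ∧ a) ∧ a
  Flatten:  c ∧ a ∧ a ∧ a
  Sort arguments:  a ∧ a ∧ a ∧ c
  Rebuild:  h(a ∧ a ∧ a ∧ c, a ∧ a, a ∧ c)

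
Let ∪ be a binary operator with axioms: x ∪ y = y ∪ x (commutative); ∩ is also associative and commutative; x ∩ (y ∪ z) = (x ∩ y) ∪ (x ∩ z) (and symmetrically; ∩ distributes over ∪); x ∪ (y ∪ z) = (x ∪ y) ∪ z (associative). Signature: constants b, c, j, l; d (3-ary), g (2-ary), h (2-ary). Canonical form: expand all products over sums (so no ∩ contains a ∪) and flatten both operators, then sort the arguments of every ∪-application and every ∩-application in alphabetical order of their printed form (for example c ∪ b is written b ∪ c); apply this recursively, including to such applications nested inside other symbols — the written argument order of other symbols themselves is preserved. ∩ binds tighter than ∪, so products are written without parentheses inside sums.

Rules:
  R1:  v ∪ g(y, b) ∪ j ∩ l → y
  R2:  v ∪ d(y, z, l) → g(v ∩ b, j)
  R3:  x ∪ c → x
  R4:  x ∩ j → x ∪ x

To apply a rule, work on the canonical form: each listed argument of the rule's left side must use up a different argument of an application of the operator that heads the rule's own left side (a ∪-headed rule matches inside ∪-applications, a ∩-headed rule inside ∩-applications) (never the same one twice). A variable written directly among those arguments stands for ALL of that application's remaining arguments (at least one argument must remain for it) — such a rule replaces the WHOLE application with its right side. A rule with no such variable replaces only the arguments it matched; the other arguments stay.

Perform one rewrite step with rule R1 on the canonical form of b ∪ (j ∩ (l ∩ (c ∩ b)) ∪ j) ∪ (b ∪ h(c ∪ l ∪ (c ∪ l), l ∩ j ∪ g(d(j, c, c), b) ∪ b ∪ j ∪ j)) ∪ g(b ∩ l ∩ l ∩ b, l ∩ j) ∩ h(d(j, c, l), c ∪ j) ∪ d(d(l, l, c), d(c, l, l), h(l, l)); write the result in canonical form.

Answer: b ∪ b ∪ b ∩ c ∩ j ∩ l ∪ d(d(l, l, c), d(c, l, l), h(l, l)) ∪ g(b ∩ b ∩ l ∩ l, j ∩ l) ∩ h(d(j, c, l), c ∪ j) ∪ h(c ∪ c ∪ l ∪ l, d(j, c, c)) ∪ j

Derivation:
Canonical form:  b ∪ b ∪ b ∩ c ∩ j ∩ l ∪ d(d(l, l, c), d(c, l, l), h(l, l)) ∪ g(b ∩ b ∩ l ∩ l, j ∩ l) ∩ h(d(j, c, l), c ∪ j) ∪ h(c ∪ c ∪ l ∪ l, b ∪ g(d(j, c, c), b) ∪ j ∪ j ∪ j ∩ l) ∪ j
Apply R1:  consuming g(d(j, c, c), b), j ∩ l;  v := b ∪ j ∪ j, y := d(j, c, c)
Every leftover argument binds to the variable; the entire application is replaced.
Giving:  b ∪ b ∪ b ∩ c ∩ j ∩ l ∪ d(d(l, l, c), d(c, l, l), h(l, l)) ∪ g(b ∩ b ∩ l ∩ l, j ∩ l) ∩ h(d(j, c, l), c ∪ j) ∪ h(c ∪ c ∪ l ∪ l, d(j, c, c)) ∪ j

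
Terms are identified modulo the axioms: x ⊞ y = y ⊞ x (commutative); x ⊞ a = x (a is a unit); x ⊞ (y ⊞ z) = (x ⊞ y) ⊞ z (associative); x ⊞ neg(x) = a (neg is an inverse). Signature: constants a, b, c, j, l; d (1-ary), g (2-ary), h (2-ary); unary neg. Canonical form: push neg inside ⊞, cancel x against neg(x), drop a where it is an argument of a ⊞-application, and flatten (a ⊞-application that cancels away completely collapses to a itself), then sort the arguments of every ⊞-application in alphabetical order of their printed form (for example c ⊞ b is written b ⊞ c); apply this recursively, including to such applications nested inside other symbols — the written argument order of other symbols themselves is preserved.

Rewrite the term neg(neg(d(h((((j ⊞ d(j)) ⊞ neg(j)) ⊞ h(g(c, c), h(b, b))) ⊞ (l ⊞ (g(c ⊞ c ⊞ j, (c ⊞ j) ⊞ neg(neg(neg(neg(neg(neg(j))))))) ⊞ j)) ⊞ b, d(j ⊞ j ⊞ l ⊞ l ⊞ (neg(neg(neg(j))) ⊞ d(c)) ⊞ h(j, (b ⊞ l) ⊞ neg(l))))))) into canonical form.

Push neg inside:  distribute neg over ⊞ and collapse double neg
Collect:  d(h(b ⊞ d(j) ⊞ g(c ⊞ c ⊞ j, c ⊞ j ⊞ j) ⊞ h(g(c, c), h(b, b)) ⊞ j ⊞ l, d(d(c) ⊞ h(j, b) ⊞ j ⊞ l ⊞ l)))

Answer: d(h(b ⊞ d(j) ⊞ g(c ⊞ c ⊞ j, c ⊞ j ⊞ j) ⊞ h(g(c, c), h(b, b)) ⊞ j ⊞ l, d(d(c) ⊞ h(j, b) ⊞ j ⊞ l ⊞ l)))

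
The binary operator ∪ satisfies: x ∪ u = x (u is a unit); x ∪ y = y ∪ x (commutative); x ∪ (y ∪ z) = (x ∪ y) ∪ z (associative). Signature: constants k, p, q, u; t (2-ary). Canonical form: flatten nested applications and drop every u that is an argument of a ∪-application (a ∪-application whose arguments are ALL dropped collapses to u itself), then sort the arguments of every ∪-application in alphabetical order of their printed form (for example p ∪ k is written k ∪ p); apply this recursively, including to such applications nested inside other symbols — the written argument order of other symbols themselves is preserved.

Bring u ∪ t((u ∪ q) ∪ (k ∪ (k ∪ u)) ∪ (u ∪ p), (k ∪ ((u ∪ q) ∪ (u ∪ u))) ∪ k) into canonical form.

Answer: t(k ∪ k ∪ p ∪ q, k ∪ k ∪ q)

Derivation:
Inside:  t((u ∪ q) ∪ (k ∪ (k ∪ u)) ∪ (u ∪ p), (k ∪ ((u ∪ q) ∪ (u ∪ u))) ∪ k)  →  t(k ∪ k ∪ p ∪ q, k ∪ k ∪ q)
Drop the unit:  drop u
Sort:  t(k ∪ k ∪ p ∪ q, k ∪ k ∪ q)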